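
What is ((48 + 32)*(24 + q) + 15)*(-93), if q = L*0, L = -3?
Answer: -179955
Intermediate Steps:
q = 0 (q = -3*0 = 0)
((48 + 32)*(24 + q) + 15)*(-93) = ((48 + 32)*(24 + 0) + 15)*(-93) = (80*24 + 15)*(-93) = (1920 + 15)*(-93) = 1935*(-93) = -179955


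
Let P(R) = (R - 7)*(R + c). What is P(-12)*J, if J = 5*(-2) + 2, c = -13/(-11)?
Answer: -18088/11 ≈ -1644.4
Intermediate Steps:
c = 13/11 (c = -13*(-1/11) = 13/11 ≈ 1.1818)
J = -8 (J = -10 + 2 = -8)
P(R) = (-7 + R)*(13/11 + R) (P(R) = (R - 7)*(R + 13/11) = (-7 + R)*(13/11 + R))
P(-12)*J = (-91/11 + (-12)**2 - 64/11*(-12))*(-8) = (-91/11 + 144 + 768/11)*(-8) = (2261/11)*(-8) = -18088/11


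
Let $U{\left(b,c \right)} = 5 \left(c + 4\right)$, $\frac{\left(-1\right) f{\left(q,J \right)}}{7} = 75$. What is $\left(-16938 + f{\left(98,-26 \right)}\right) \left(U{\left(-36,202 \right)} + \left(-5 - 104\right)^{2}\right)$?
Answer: $-225464793$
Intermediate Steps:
$f{\left(q,J \right)} = -525$ ($f{\left(q,J \right)} = \left(-7\right) 75 = -525$)
$U{\left(b,c \right)} = 20 + 5 c$ ($U{\left(b,c \right)} = 5 \left(4 + c\right) = 20 + 5 c$)
$\left(-16938 + f{\left(98,-26 \right)}\right) \left(U{\left(-36,202 \right)} + \left(-5 - 104\right)^{2}\right) = \left(-16938 - 525\right) \left(\left(20 + 5 \cdot 202\right) + \left(-5 - 104\right)^{2}\right) = - 17463 \left(\left(20 + 1010\right) + \left(-109\right)^{2}\right) = - 17463 \left(1030 + 11881\right) = \left(-17463\right) 12911 = -225464793$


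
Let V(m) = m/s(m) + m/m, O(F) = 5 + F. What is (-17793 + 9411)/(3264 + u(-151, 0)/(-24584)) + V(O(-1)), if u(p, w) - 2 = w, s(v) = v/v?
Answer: 97573891/40121087 ≈ 2.4320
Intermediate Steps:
s(v) = 1
u(p, w) = 2 + w
V(m) = 1 + m (V(m) = m/1 + m/m = m*1 + 1 = m + 1 = 1 + m)
(-17793 + 9411)/(3264 + u(-151, 0)/(-24584)) + V(O(-1)) = (-17793 + 9411)/(3264 + (2 + 0)/(-24584)) + (1 + (5 - 1)) = -8382/(3264 + 2*(-1/24584)) + (1 + 4) = -8382/(3264 - 1/12292) + 5 = -8382/40121087/12292 + 5 = -8382*12292/40121087 + 5 = -103031544/40121087 + 5 = 97573891/40121087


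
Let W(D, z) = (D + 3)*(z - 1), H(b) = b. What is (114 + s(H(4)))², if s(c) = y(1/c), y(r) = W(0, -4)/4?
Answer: 194481/16 ≈ 12155.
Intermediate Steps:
W(D, z) = (-1 + z)*(3 + D) (W(D, z) = (3 + D)*(-1 + z) = (-1 + z)*(3 + D))
y(r) = -15/4 (y(r) = (-3 - 1*0 + 3*(-4) + 0*(-4))/4 = (-3 + 0 - 12 + 0)*(¼) = -15*¼ = -15/4)
s(c) = -15/4
(114 + s(H(4)))² = (114 - 15/4)² = (441/4)² = 194481/16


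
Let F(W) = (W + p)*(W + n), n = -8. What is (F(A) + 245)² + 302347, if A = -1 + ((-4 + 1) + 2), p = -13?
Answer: 458372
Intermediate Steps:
A = -2 (A = -1 + (-3 + 2) = -1 - 1 = -2)
F(W) = (-13 + W)*(-8 + W) (F(W) = (W - 13)*(W - 8) = (-13 + W)*(-8 + W))
(F(A) + 245)² + 302347 = ((104 + (-2)² - 21*(-2)) + 245)² + 302347 = ((104 + 4 + 42) + 245)² + 302347 = (150 + 245)² + 302347 = 395² + 302347 = 156025 + 302347 = 458372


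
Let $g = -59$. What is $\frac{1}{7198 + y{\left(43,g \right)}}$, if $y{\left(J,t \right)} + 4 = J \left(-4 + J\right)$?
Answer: $\frac{1}{8871} \approx 0.00011273$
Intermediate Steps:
$y{\left(J,t \right)} = -4 + J \left(-4 + J\right)$
$\frac{1}{7198 + y{\left(43,g \right)}} = \frac{1}{7198 - \left(176 - 1849\right)} = \frac{1}{7198 - -1673} = \frac{1}{7198 + 1673} = \frac{1}{8871}$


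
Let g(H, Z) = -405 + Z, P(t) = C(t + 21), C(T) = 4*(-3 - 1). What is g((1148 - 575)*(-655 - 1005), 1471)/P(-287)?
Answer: -533/8 ≈ -66.625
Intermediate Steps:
C(T) = -16 (C(T) = 4*(-4) = -16)
P(t) = -16
g((1148 - 575)*(-655 - 1005), 1471)/P(-287) = (-405 + 1471)/(-16) = 1066*(-1/16) = -533/8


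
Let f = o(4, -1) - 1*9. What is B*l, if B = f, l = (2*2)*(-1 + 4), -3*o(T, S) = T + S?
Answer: -120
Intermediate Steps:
o(T, S) = -S/3 - T/3 (o(T, S) = -(T + S)/3 = -(S + T)/3 = -S/3 - T/3)
l = 12 (l = 4*3 = 12)
f = -10 (f = (-⅓*(-1) - ⅓*4) - 1*9 = (⅓ - 4/3) - 9 = -1 - 9 = -10)
B = -10
B*l = -10*12 = -120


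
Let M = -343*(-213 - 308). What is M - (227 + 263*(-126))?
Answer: 211614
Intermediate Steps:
M = 178703 (M = -343*(-521) = 178703)
M - (227 + 263*(-126)) = 178703 - (227 + 263*(-126)) = 178703 - (227 - 33138) = 178703 - 1*(-32911) = 178703 + 32911 = 211614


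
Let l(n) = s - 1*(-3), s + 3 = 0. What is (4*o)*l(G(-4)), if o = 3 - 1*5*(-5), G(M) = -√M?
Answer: 0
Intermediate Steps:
s = -3 (s = -3 + 0 = -3)
l(n) = 0 (l(n) = -3 - 1*(-3) = -3 + 3 = 0)
o = 28 (o = 3 - 5*(-5) = 3 + 25 = 28)
(4*o)*l(G(-4)) = (4*28)*0 = 112*0 = 0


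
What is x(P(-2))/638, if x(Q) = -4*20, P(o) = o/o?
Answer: -40/319 ≈ -0.12539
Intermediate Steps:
P(o) = 1
x(Q) = -80
x(P(-2))/638 = -80/638 = -80*1/638 = -40/319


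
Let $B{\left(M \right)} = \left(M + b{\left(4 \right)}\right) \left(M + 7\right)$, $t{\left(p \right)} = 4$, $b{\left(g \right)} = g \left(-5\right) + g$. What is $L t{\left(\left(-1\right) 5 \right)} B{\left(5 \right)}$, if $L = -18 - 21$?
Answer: $20592$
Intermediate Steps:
$b{\left(g \right)} = - 4 g$ ($b{\left(g \right)} = - 5 g + g = - 4 g$)
$L = -39$
$B{\left(M \right)} = \left(-16 + M\right) \left(7 + M\right)$ ($B{\left(M \right)} = \left(M - 16\right) \left(M + 7\right) = \left(M - 16\right) \left(7 + M\right) = \left(-16 + M\right) \left(7 + M\right)$)
$L t{\left(\left(-1\right) 5 \right)} B{\left(5 \right)} = \left(-39\right) 4 \left(-112 + 5^{2} - 45\right) = - 156 \left(-112 + 25 - 45\right) = \left(-156\right) \left(-132\right) = 20592$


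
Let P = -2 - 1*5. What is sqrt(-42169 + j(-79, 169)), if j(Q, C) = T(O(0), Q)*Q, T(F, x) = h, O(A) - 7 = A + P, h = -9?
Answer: I*sqrt(41458) ≈ 203.61*I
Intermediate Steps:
P = -7 (P = -2 - 5 = -7)
O(A) = A (O(A) = 7 + (A - 7) = 7 + (-7 + A) = A)
T(F, x) = -9
j(Q, C) = -9*Q
sqrt(-42169 + j(-79, 169)) = sqrt(-42169 - 9*(-79)) = sqrt(-42169 + 711) = sqrt(-41458) = I*sqrt(41458)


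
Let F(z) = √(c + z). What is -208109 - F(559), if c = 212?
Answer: -208109 - √771 ≈ -2.0814e+5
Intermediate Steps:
F(z) = √(212 + z)
-208109 - F(559) = -208109 - √(212 + 559) = -208109 - √771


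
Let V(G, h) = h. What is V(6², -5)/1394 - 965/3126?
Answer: -340210/1089411 ≈ -0.31229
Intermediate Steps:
V(6², -5)/1394 - 965/3126 = -5/1394 - 965/3126 = -340210/1089411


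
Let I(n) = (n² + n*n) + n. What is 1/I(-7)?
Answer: 1/91 ≈ 0.010989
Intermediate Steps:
I(n) = n + 2*n² (I(n) = (n² + n²) + n = 2*n² + n = n + 2*n²)
1/I(-7) = 1/(-7*(1 + 2*(-7))) = 1/(-7*(1 - 14)) = 1/(-7*(-13)) = 1/91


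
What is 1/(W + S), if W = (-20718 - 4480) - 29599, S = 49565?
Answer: -1/5232 ≈ -0.00019113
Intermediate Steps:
W = -54797 (W = -25198 - 29599 = -54797)
1/(W + S) = 1/(-54797 + 49565) = 1/(-5232) = -1/5232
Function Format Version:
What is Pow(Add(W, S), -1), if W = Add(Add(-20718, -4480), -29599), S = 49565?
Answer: Rational(-1, 5232) ≈ -0.00019113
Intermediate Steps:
W = -54797 (W = Add(-25198, -29599) = -54797)
Pow(Add(W, S), -1) = Pow(Add(-54797, 49565), -1) = Pow(-5232, -1) = Rational(-1, 5232)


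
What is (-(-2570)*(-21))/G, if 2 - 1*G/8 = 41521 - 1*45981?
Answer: -26985/17848 ≈ -1.5119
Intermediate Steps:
G = 35696 (G = 16 - 8*(41521 - 1*45981) = 16 - 8*(41521 - 45981) = 16 - 8*(-4460) = 16 + 35680 = 35696)
(-(-2570)*(-21))/G = -(-2570)*(-21)/35696 = -257*210*(1/35696) = -53970*1/35696 = -26985/17848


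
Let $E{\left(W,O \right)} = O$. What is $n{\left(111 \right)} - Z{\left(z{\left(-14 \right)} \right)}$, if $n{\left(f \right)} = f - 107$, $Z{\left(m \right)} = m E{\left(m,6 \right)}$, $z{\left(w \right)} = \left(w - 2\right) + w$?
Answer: $184$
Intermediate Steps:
$z{\left(w \right)} = -2 + 2 w$ ($z{\left(w \right)} = \left(-2 + w\right) + w = -2 + 2 w$)
$Z{\left(m \right)} = 6 m$ ($Z{\left(m \right)} = m 6 = 6 m$)
$n{\left(f \right)} = -107 + f$
$n{\left(111 \right)} - Z{\left(z{\left(-14 \right)} \right)} = \left(-107 + 111\right) - 6 \left(-2 + 2 \left(-14\right)\right) = 4 - 6 \left(-2 - 28\right) = 4 - 6 \left(-30\right) = 4 - -180 = 4 + 180 = 184$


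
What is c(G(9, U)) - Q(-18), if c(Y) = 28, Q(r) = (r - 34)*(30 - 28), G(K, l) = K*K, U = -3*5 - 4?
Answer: 132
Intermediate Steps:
U = -19 (U = -15 - 4 = -19)
G(K, l) = K²
Q(r) = -68 + 2*r (Q(r) = (-34 + r)*2 = -68 + 2*r)
c(G(9, U)) - Q(-18) = 28 - (-68 + 2*(-18)) = 28 - (-68 - 36) = 28 - 1*(-104) = 28 + 104 = 132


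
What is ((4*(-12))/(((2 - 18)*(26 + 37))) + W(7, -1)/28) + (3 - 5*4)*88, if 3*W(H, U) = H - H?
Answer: -31415/21 ≈ -1496.0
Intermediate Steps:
W(H, U) = 0 (W(H, U) = (H - H)/3 = (⅓)*0 = 0)
((4*(-12))/(((2 - 18)*(26 + 37))) + W(7, -1)/28) + (3 - 5*4)*88 = ((4*(-12))/(((2 - 18)*(26 + 37))) + 0/28) + (3 - 5*4)*88 = (-48/((-16*63)) + 0*(1/28)) + (3 - 20)*88 = (-48/(-1008) + 0) - 17*88 = (-48*(-1/1008) + 0) - 1496 = (1/21 + 0) - 1496 = 1/21 - 1496 = -31415/21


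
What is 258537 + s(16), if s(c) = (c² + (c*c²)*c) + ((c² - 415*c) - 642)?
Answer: 317303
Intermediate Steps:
s(c) = -642 + c⁴ - 415*c + 2*c² (s(c) = (c² + c³*c) + (-642 + c² - 415*c) = (c² + c⁴) + (-642 + c² - 415*c) = -642 + c⁴ - 415*c + 2*c²)
258537 + s(16) = 258537 + (-642 + 16⁴ - 415*16 + 2*16²) = 258537 + (-642 + 65536 - 6640 + 2*256) = 258537 + (-642 + 65536 - 6640 + 512) = 258537 + 58766 = 317303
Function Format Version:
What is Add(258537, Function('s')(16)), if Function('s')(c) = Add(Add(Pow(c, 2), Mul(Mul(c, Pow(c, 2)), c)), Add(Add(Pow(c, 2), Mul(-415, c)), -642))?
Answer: 317303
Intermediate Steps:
Function('s')(c) = Add(-642, Pow(c, 4), Mul(-415, c), Mul(2, Pow(c, 2))) (Function('s')(c) = Add(Add(Pow(c, 2), Mul(Pow(c, 3), c)), Add(-642, Pow(c, 2), Mul(-415, c))) = Add(Add(Pow(c, 2), Pow(c, 4)), Add(-642, Pow(c, 2), Mul(-415, c))) = Add(-642, Pow(c, 4), Mul(-415, c), Mul(2, Pow(c, 2))))
Add(258537, Function('s')(16)) = Add(258537, Add(-642, Pow(16, 4), Mul(-415, 16), Mul(2, Pow(16, 2)))) = Add(258537, Add(-642, 65536, -6640, Mul(2, 256))) = Add(258537, Add(-642, 65536, -6640, 512)) = Add(258537, 58766) = 317303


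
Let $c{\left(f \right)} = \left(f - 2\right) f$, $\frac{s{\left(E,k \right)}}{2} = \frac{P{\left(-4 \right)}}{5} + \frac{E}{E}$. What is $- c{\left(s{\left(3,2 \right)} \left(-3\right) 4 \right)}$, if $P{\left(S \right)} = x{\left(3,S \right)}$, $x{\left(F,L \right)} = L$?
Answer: $- \frac{816}{25} \approx -32.64$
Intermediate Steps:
$P{\left(S \right)} = S$
$s{\left(E,k \right)} = \frac{2}{5}$ ($s{\left(E,k \right)} = 2 \left(- \frac{4}{5} + \frac{E}{E}\right) = 2 \left(\left(-4\right) \frac{1}{5} + 1\right) = 2 \left(- \frac{4}{5} + 1\right) = 2 \cdot \frac{1}{5} = \frac{2}{5}$)
$c{\left(f \right)} = f \left(-2 + f\right)$ ($c{\left(f \right)} = \left(-2 + f\right) f = f \left(-2 + f\right)$)
$- c{\left(s{\left(3,2 \right)} \left(-3\right) 4 \right)} = - \frac{2}{5} \left(-3\right) 4 \left(-2 + \frac{2}{5} \left(-3\right) 4\right) = - \left(- \frac{6}{5}\right) 4 \left(-2 - \frac{24}{5}\right) = - \frac{\left(-24\right) \left(-2 - \frac{24}{5}\right)}{5} = - \frac{\left(-24\right) \left(-34\right)}{5 \cdot 5} = \left(-1\right) \frac{816}{25} = - \frac{816}{25}$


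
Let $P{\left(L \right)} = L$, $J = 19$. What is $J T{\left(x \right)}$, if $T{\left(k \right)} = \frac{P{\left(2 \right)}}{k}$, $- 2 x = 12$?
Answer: $- \frac{19}{3} \approx -6.3333$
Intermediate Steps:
$x = -6$ ($x = \left(- \frac{1}{2}\right) 12 = -6$)
$T{\left(k \right)} = \frac{2}{k}$
$J T{\left(x \right)} = 19 \frac{2}{-6} = 19 \cdot 2 \left(- \frac{1}{6}\right) = 19 \left(- \frac{1}{3}\right) = - \frac{19}{3}$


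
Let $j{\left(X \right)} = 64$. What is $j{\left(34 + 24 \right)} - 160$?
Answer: $-96$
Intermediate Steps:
$j{\left(34 + 24 \right)} - 160 = 64 - 160 = -96$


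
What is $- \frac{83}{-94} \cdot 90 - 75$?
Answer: $\frac{210}{47} \approx 4.4681$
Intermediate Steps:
$- \frac{83}{-94} \cdot 90 - 75 = \left(-83\right) \left(- \frac{1}{94}\right) 90 - 75 = \frac{83}{94} \cdot 90 - 75 = \frac{3735}{47} - 75 = \frac{210}{47}$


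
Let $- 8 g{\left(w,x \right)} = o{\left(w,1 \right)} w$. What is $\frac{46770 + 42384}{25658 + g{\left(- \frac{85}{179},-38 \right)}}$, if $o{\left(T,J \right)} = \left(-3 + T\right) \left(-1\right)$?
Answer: $\frac{11426333256}{3288458347} \approx 3.4747$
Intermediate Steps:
$o{\left(T,J \right)} = 3 - T$
$g{\left(w,x \right)} = - \frac{w \left(3 - w\right)}{8}$ ($g{\left(w,x \right)} = - \frac{\left(3 - w\right) w}{8} = - \frac{w \left(3 - w\right)}{8}$)
$\frac{46770 + 42384}{25658 + g{\left(- \frac{85}{179},-38 \right)}} = \frac{46770 + 42384}{25658 + \frac{- \frac{85}{179} \left(-3 - \frac{85}{179}\right)}{8}} = \frac{89154}{25658 + \frac{\left(-85\right) \frac{1}{179} \left(-3 - \frac{85}{179}\right)}{8}} = \frac{89154}{25658 + \frac{1}{8} \left(- \frac{85}{179}\right) \left(-3 - \frac{85}{179}\right)} = \frac{89154}{25658 + \frac{1}{8} \left(- \frac{85}{179}\right) \left(- \frac{622}{179}\right)} = \frac{89154}{25658 + \frac{26435}{128164}} = \frac{89154}{\frac{3288458347}{128164}} = 89154 \cdot \frac{128164}{3288458347} = \frac{11426333256}{3288458347}$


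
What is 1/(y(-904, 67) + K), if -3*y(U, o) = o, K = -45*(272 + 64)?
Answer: -3/45427 ≈ -6.6040e-5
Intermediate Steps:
K = -15120 (K = -45*336 = -15120)
y(U, o) = -o/3
1/(y(-904, 67) + K) = 1/(-1/3*67 - 15120) = 1/(-67/3 - 15120) = 1/(-45427/3) = -3/45427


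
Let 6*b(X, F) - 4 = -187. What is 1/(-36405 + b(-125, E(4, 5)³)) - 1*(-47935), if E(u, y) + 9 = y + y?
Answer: 3493071383/72871 ≈ 47935.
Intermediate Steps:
E(u, y) = -9 + 2*y (E(u, y) = -9 + (y + y) = -9 + 2*y)
b(X, F) = -61/2 (b(X, F) = ⅔ + (⅙)*(-187) = ⅔ - 187/6 = -61/2)
1/(-36405 + b(-125, E(4, 5)³)) - 1*(-47935) = 1/(-36405 - 61/2) - 1*(-47935) = 1/(-72871/2) + 47935 = -2/72871 + 47935 = 3493071383/72871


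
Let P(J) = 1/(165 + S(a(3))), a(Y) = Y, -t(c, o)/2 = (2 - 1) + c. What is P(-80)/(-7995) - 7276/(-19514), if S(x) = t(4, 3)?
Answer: 4508290793/12091118325 ≈ 0.37286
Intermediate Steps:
t(c, o) = -2 - 2*c (t(c, o) = -2*((2 - 1) + c) = -2*(1 + c) = -2 - 2*c)
S(x) = -10 (S(x) = -2 - 2*4 = -2 - 8 = -10)
P(J) = 1/155 (P(J) = 1/(165 - 10) = 1/155)
P(-80)/(-7995) - 7276/(-19514) = (1/155)/(-7995) - 7276/(-19514) = (1/155)*(-1/7995) - 7276*(-1/19514) = -1/1239225 + 3638/9757 = 4508290793/12091118325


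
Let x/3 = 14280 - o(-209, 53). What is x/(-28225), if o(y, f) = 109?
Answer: -42513/28225 ≈ -1.5062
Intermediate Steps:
x = 42513 (x = 3*(14280 - 1*109) = 3*(14280 - 109) = 3*14171 = 42513)
x/(-28225) = 42513/(-28225) = 42513*(-1/28225) = -42513/28225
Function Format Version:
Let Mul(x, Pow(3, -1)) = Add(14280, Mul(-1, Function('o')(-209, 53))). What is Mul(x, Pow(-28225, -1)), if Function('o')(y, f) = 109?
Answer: Rational(-42513, 28225) ≈ -1.5062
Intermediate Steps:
x = 42513 (x = Mul(3, Add(14280, Mul(-1, 109))) = Mul(3, Add(14280, -109)) = Mul(3, 14171) = 42513)
Mul(x, Pow(-28225, -1)) = Mul(42513, Pow(-28225, -1)) = Mul(42513, Rational(-1, 28225)) = Rational(-42513, 28225)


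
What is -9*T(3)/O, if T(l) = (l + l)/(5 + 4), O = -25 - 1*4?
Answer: 6/29 ≈ 0.20690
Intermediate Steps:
O = -29 (O = -25 - 4 = -29)
T(l) = 2*l/9 (T(l) = (2*l)/9 = (2*l)*(⅑) = 2*l/9)
-9*T(3)/O = -9*(2/9)*3/(-29) = -6*(-1)/29 = -9*(-2/87) = 6/29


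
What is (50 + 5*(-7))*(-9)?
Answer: -135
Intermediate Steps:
(50 + 5*(-7))*(-9) = (50 - 35)*(-9) = 15*(-9) = -135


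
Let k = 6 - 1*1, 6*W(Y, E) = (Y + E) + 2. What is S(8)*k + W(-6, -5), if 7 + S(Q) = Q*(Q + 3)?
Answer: 807/2 ≈ 403.50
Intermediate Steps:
W(Y, E) = 1/3 + E/6 + Y/6 (W(Y, E) = ((Y + E) + 2)/6 = ((E + Y) + 2)/6 = (2 + E + Y)/6 = 1/3 + E/6 + Y/6)
S(Q) = -7 + Q*(3 + Q) (S(Q) = -7 + Q*(Q + 3) = -7 + Q*(3 + Q))
k = 5 (k = 6 - 1 = 5)
S(8)*k + W(-6, -5) = (-7 + 8**2 + 3*8)*5 + (1/3 + (1/6)*(-5) + (1/6)*(-6)) = (-7 + 64 + 24)*5 + (1/3 - 5/6 - 1) = 81*5 - 3/2 = 405 - 3/2 = 807/2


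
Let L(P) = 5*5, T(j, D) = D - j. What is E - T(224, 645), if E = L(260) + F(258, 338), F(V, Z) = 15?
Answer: -381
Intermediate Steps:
L(P) = 25
E = 40 (E = 25 + 15 = 40)
E - T(224, 645) = 40 - (645 - 1*224) = 40 - (645 - 224) = 40 - 1*421 = 40 - 421 = -381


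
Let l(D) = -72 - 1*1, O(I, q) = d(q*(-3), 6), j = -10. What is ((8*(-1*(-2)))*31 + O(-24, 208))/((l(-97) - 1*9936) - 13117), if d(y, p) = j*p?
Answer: -218/11563 ≈ -0.018853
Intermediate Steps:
d(y, p) = -10*p
O(I, q) = -60 (O(I, q) = -10*6 = -60)
l(D) = -73 (l(D) = -72 - 1 = -73)
((8*(-1*(-2)))*31 + O(-24, 208))/((l(-97) - 1*9936) - 13117) = ((8*(-1*(-2)))*31 - 60)/((-73 - 1*9936) - 13117) = ((8*2)*31 - 60)/((-73 - 9936) - 13117) = (16*31 - 60)/(-10009 - 13117) = (496 - 60)/(-23126) = 436*(-1/23126) = -218/11563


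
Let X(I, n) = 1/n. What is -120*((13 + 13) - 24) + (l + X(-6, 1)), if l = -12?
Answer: -251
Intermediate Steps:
-120*((13 + 13) - 24) + (l + X(-6, 1)) = -120*((13 + 13) - 24) + (-12 + 1/1) = -120*(26 - 24) + (-12 + 1) = -120*2 - 11 = -240 - 11 = -251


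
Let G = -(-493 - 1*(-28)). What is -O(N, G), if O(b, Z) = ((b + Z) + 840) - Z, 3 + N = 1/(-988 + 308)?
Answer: -569159/680 ≈ -837.00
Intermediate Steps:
N = -2041/680 (N = -3 + 1/(-988 + 308) = -3 + 1/(-680) = -3 - 1/680 = -2041/680 ≈ -3.0015)
G = 465 (G = -(-493 + 28) = -1*(-465) = 465)
O(b, Z) = 840 + b (O(b, Z) = ((Z + b) + 840) - Z = (840 + Z + b) - Z = 840 + b)
-O(N, G) = -(840 - 2041/680) = -1*569159/680 = -569159/680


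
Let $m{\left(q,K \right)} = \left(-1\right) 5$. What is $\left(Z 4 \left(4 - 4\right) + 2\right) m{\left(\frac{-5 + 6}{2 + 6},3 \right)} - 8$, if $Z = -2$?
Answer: $-18$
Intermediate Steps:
$m{\left(q,K \right)} = -5$
$\left(Z 4 \left(4 - 4\right) + 2\right) m{\left(\frac{-5 + 6}{2 + 6},3 \right)} - 8 = \left(- 2 \cdot 4 \left(4 - 4\right) + 2\right) \left(-5\right) - 8 = \left(- 2 \cdot 4 \cdot 0 + 2\right) \left(-5\right) - 8 = \left(\left(-2\right) 0 + 2\right) \left(-5\right) - 8 = \left(0 + 2\right) \left(-5\right) - 8 = 2 \left(-5\right) - 8 = -10 - 8 = -18$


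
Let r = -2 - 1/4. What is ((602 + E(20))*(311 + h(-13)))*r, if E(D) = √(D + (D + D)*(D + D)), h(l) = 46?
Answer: -967113/2 - 28917*√5/2 ≈ -5.1589e+5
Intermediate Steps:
r = -9/4 (r = -2 - 1/4 = -2 - 1*¼ = -2 - ¼ = -9/4 ≈ -2.2500)
E(D) = √(D + 4*D²) (E(D) = √(D + (2*D)*(2*D)) = √(D + 4*D²))
((602 + E(20))*(311 + h(-13)))*r = ((602 + √(20*(1 + 4*20)))*(311 + 46))*(-9/4) = ((602 + √(20*(1 + 80)))*357)*(-9/4) = ((602 + √(20*81))*357)*(-9/4) = ((602 + √1620)*357)*(-9/4) = ((602 + 18*√5)*357)*(-9/4) = (214914 + 6426*√5)*(-9/4) = -967113/2 - 28917*√5/2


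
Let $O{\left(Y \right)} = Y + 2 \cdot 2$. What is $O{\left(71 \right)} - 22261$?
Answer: $-22186$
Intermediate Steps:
$O{\left(Y \right)} = 4 + Y$ ($O{\left(Y \right)} = Y + 4 = 4 + Y$)
$O{\left(71 \right)} - 22261 = \left(4 + 71\right) - 22261 = 75 - 22261 = -22186$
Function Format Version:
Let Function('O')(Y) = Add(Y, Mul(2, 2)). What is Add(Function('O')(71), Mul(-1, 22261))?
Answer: -22186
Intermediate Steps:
Function('O')(Y) = Add(4, Y) (Function('O')(Y) = Add(Y, 4) = Add(4, Y))
Add(Function('O')(71), Mul(-1, 22261)) = Add(Add(4, 71), Mul(-1, 22261)) = Add(75, -22261) = -22186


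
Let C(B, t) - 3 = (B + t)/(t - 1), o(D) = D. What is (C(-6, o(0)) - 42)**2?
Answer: 1089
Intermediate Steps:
C(B, t) = 3 + (B + t)/(-1 + t) (C(B, t) = 3 + (B + t)/(t - 1) = 3 + (B + t)/(-1 + t))
(C(-6, o(0)) - 42)**2 = ((-3 - 6 + 4*0)/(-1 + 0) - 42)**2 = ((-3 - 6 + 0)/(-1) - 42)**2 = (-1*(-9) - 42)**2 = (9 - 42)**2 = (-33)**2 = 1089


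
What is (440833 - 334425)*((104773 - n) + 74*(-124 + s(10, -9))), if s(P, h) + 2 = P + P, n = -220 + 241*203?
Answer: 5131632208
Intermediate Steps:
n = 48703 (n = -220 + 48923 = 48703)
s(P, h) = -2 + 2*P (s(P, h) = -2 + (P + P) = -2 + 2*P)
(440833 - 334425)*((104773 - n) + 74*(-124 + s(10, -9))) = (440833 - 334425)*((104773 - 1*48703) + 74*(-124 + (-2 + 2*10))) = 106408*((104773 - 48703) + 74*(-124 + (-2 + 20))) = 106408*(56070 + 74*(-124 + 18)) = 106408*(56070 + 74*(-106)) = 106408*(56070 - 7844) = 106408*48226 = 5131632208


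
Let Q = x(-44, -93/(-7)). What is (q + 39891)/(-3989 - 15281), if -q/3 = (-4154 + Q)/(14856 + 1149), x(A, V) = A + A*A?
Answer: -4528101/2187350 ≈ -2.0701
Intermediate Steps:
x(A, V) = A + A²
Q = 1892 (Q = -44*(1 - 44) = -44*(-43) = 1892)
q = 2262/5335 (q = -3*(-4154 + 1892)/(14856 + 1149) = -(-6786)/16005 = -3*(-754/5335) = 2262/5335 ≈ 0.42399)
(q + 39891)/(-3989 - 15281) = (2262/5335 + 39891)/(-3989 - 15281) = (212820747/5335)/(-19270) = (212820747/5335)*(-1/19270) = -4528101/2187350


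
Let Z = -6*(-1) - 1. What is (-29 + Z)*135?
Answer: -3240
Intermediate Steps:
Z = 5 (Z = 6 - 1 = 5)
(-29 + Z)*135 = (-29 + 5)*135 = -24*135 = -3240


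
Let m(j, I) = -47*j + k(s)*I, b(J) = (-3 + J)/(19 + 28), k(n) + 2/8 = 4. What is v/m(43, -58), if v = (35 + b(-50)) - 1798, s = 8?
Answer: 165828/210419 ≈ 0.78808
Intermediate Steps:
k(n) = 15/4 (k(n) = -1/4 + 4 = 15/4)
b(J) = -3/47 + J/47 (b(J) = (-3 + J)/47 = (-3 + J)*(1/47) = -3/47 + J/47)
m(j, I) = -47*j + 15*I/4
v = -82914/47 (v = (35 + (-3/47 + (1/47)*(-50))) - 1798 = (35 + (-3/47 - 50/47)) - 1798 = (35 - 53/47) - 1798 = 1592/47 - 1798 = -82914/47 ≈ -1764.1)
v/m(43, -58) = -82914/(47*(-47*43 + (15/4)*(-58))) = -82914/(47*(-2021 - 435/2)) = -82914/(47*(-4477/2)) = -82914/47*(-2/4477) = 165828/210419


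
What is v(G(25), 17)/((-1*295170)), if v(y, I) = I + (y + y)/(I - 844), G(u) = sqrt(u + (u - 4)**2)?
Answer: -17/295170 + sqrt(466)/122052795 ≈ -5.7417e-5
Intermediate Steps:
G(u) = sqrt(u + (-4 + u)**2)
v(y, I) = I + 2*y/(-844 + I) (v(y, I) = I + (2*y)/(-844 + I) = I + 2*y/(-844 + I))
v(G(25), 17)/((-1*295170)) = ((17**2 - 844*17 + 2*sqrt(25 + (-4 + 25)**2))/(-844 + 17))/((-1*295170)) = ((289 - 14348 + 2*sqrt(25 + 21**2))/(-827))/(-295170) = -(289 - 14348 + 2*sqrt(25 + 441))/827*(-1/295170) = -(289 - 14348 + 2*sqrt(466))/827*(-1/295170) = -(-14059 + 2*sqrt(466))/827*(-1/295170) = (17 - 2*sqrt(466)/827)*(-1/295170) = -17/295170 + sqrt(466)/122052795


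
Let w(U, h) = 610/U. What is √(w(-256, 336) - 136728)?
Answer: I*√35002978/16 ≈ 369.77*I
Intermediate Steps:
√(w(-256, 336) - 136728) = √(610/(-256) - 136728) = √(610*(-1/256) - 136728) = √(-305/128 - 136728) = √(-17501489/128) = I*√35002978/16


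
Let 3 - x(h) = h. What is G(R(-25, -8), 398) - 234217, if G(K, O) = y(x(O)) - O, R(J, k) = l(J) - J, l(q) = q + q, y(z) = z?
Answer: -235010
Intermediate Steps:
x(h) = 3 - h
l(q) = 2*q
R(J, k) = J (R(J, k) = 2*J - J = J)
G(K, O) = 3 - 2*O (G(K, O) = (3 - O) - O = 3 - 2*O)
G(R(-25, -8), 398) - 234217 = (3 - 2*398) - 234217 = (3 - 796) - 234217 = -793 - 234217 = -235010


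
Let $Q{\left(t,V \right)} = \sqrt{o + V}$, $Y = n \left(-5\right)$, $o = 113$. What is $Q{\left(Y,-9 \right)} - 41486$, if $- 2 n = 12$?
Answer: $-41486 + 2 \sqrt{26} \approx -41476.0$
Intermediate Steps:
$n = -6$ ($n = \left(- \frac{1}{2}\right) 12 = -6$)
$Y = 30$ ($Y = \left(-6\right) \left(-5\right) = 30$)
$Q{\left(t,V \right)} = \sqrt{113 + V}$
$Q{\left(Y,-9 \right)} - 41486 = \sqrt{113 - 9} - 41486 = \sqrt{104} - 41486 = 2 \sqrt{26} - 41486 = -41486 + 2 \sqrt{26}$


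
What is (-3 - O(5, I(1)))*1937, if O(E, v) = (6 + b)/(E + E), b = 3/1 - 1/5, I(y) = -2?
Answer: -187889/25 ≈ -7515.6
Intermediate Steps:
b = 14/5 (b = 3*1 - 1*⅕ = 3 - ⅕ = 14/5 ≈ 2.8000)
O(E, v) = 22/(5*E) (O(E, v) = (6 + 14/5)/(E + E) = 44/(5*((2*E))) = 44*(1/(2*E))/5 = 22/(5*E))
(-3 - O(5, I(1)))*1937 = (-3 - 22/(5*5))*1937 = (-3 - 1*22/25)*1937 = (-3 - 22/25)*1937 = -97/25*1937 = -187889/25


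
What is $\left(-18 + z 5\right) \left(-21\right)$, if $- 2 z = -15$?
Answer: $- \frac{819}{2} \approx -409.5$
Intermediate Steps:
$z = \frac{15}{2}$ ($z = \left(- \frac{1}{2}\right) \left(-15\right) = \frac{15}{2} \approx 7.5$)
$\left(-18 + z 5\right) \left(-21\right) = \left(-18 + \frac{15}{2} \cdot 5\right) \left(-21\right) = \left(-18 + \frac{75}{2}\right) \left(-21\right) = \frac{39}{2} \left(-21\right) = - \frac{819}{2}$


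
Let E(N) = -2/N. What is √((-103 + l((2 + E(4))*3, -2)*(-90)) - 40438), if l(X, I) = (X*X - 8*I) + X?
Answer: I*√176834/2 ≈ 210.26*I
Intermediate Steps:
l(X, I) = X + X² - 8*I (l(X, I) = (X² - 8*I) + X = X + X² - 8*I)
√((-103 + l((2 + E(4))*3, -2)*(-90)) - 40438) = √((-103 + ((2 - 2/4)*3 + ((2 - 2/4)*3)² - 8*(-2))*(-90)) - 40438) = √((-103 + ((2 - 2*¼)*3 + ((2 - 2*¼)*3)² + 16)*(-90)) - 40438) = √((-103 + ((2 - ½)*3 + ((2 - ½)*3)² + 16)*(-90)) - 40438) = √((-103 + ((3/2)*3 + ((3/2)*3)² + 16)*(-90)) - 40438) = √((-103 + (9/2 + (9/2)² + 16)*(-90)) - 40438) = √((-103 + (9/2 + 81/4 + 16)*(-90)) - 40438) = √((-103 + (163/4)*(-90)) - 40438) = √((-103 - 7335/2) - 40438) = √(-7541/2 - 40438) = √(-88417/2) = I*√176834/2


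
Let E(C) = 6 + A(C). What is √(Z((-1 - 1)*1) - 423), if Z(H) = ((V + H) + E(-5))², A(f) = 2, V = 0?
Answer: 3*I*√43 ≈ 19.672*I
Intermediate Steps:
E(C) = 8 (E(C) = 6 + 2 = 8)
Z(H) = (8 + H)² (Z(H) = ((0 + H) + 8)² = (H + 8)² = (8 + H)²)
√(Z((-1 - 1)*1) - 423) = √((8 + (-1 - 1)*1)² - 423) = √((8 - 2*1)² - 423) = √((8 - 2)² - 423) = √(6² - 423) = √(36 - 423) = √(-387) = 3*I*√43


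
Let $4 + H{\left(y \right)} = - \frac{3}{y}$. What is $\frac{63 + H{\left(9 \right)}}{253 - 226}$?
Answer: $\frac{176}{81} \approx 2.1728$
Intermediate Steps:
$H{\left(y \right)} = -4 - \frac{3}{y}$
$\frac{63 + H{\left(9 \right)}}{253 - 226} = \frac{63 - \left(4 + \frac{3}{9}\right)}{253 - 226} = \frac{63 - \frac{13}{3}}{27} = \left(63 - \frac{13}{3}\right) \frac{1}{27} = \frac{176}{3} \cdot \frac{1}{27} = \frac{176}{81}$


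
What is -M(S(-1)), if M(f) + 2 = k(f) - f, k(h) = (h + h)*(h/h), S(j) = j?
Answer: 3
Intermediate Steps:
k(h) = 2*h (k(h) = (2*h)*1 = 2*h)
M(f) = -2 + f (M(f) = -2 + (2*f - f) = -2 + f)
-M(S(-1)) = -(-2 - 1) = -1*(-3) = 3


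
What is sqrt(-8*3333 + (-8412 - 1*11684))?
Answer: 2*I*sqrt(11690) ≈ 216.24*I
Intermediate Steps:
sqrt(-8*3333 + (-8412 - 1*11684)) = sqrt(-26664 + (-8412 - 11684)) = sqrt(-26664 - 20096) = sqrt(-46760) = 2*I*sqrt(11690)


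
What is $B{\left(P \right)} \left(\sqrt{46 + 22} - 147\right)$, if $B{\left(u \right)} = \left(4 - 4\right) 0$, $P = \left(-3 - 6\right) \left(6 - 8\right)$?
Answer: $0$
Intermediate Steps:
$P = 18$ ($P = \left(-9\right) \left(-2\right) = 18$)
$B{\left(u \right)} = 0$ ($B{\left(u \right)} = 0 \cdot 0 = 0$)
$B{\left(P \right)} \left(\sqrt{46 + 22} - 147\right) = 0 \left(\sqrt{46 + 22} - 147\right) = 0 \left(\sqrt{68} - 147\right) = 0 \left(2 \sqrt{17} - 147\right) = 0 \left(-147 + 2 \sqrt{17}\right) = 0$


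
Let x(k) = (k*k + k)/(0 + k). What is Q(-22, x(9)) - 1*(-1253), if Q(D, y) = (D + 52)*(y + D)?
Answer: 893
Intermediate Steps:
x(k) = (k + k**2)/k (x(k) = (k**2 + k)/k = (k + k**2)/k)
Q(D, y) = (52 + D)*(D + y)
Q(-22, x(9)) - 1*(-1253) = ((-22)**2 + 52*(-22) + 52*(1 + 9) - 22*(1 + 9)) - 1*(-1253) = (484 - 1144 + 52*10 - 22*10) + 1253 = (484 - 1144 + 520 - 220) + 1253 = -360 + 1253 = 893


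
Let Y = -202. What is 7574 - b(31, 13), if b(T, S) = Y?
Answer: 7776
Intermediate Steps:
b(T, S) = -202
7574 - b(31, 13) = 7574 - 1*(-202) = 7574 + 202 = 7776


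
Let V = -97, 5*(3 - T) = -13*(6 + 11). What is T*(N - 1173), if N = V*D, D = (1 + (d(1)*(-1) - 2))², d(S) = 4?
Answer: -849128/5 ≈ -1.6983e+5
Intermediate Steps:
T = 236/5 (T = 3 - (-13)*(6 + 11)/5 = 3 - (-13)*17/5 = 3 - ⅕*(-221) = 3 + 221/5 = 236/5 ≈ 47.200)
D = 25 (D = (1 + (4*(-1) - 2))² = (1 + (-4 - 2))² = (1 - 6)² = (-5)² = 25)
N = -2425 (N = -97*25 = -2425)
T*(N - 1173) = 236*(-2425 - 1173)/5 = (236/5)*(-3598) = -849128/5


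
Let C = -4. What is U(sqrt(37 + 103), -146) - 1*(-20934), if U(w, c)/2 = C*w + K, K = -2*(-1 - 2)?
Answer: 20946 - 16*sqrt(35) ≈ 20851.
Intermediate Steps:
K = 6 (K = -2*(-3) = 6)
U(w, c) = 12 - 8*w (U(w, c) = 2*(-4*w + 6) = 2*(6 - 4*w) = 12 - 8*w)
U(sqrt(37 + 103), -146) - 1*(-20934) = (12 - 8*sqrt(37 + 103)) - 1*(-20934) = (12 - 16*sqrt(35)) + 20934 = 20946 - 16*sqrt(35)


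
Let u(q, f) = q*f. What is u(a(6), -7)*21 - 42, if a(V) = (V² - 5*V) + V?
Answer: -1806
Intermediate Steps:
a(V) = V² - 4*V
u(q, f) = f*q
u(a(6), -7)*21 - 42 = -42*(-4 + 6)*21 - 42 = -42*2*21 - 42 = -7*12*21 - 42 = -84*21 - 42 = -1764 - 42 = -1806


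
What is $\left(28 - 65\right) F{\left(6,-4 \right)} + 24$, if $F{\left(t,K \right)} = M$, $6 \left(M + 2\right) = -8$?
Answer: $\frac{442}{3} \approx 147.33$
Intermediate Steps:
$M = - \frac{10}{3}$ ($M = -2 + \frac{1}{6} \left(-8\right) = -2 - \frac{4}{3} = - \frac{10}{3} \approx -3.3333$)
$F{\left(t,K \right)} = - \frac{10}{3}$
$\left(28 - 65\right) F{\left(6,-4 \right)} + 24 = \left(28 - 65\right) \left(- \frac{10}{3}\right) + 24 = \left(-37\right) \left(- \frac{10}{3}\right) + 24 = \frac{370}{3} + 24 = \frac{442}{3}$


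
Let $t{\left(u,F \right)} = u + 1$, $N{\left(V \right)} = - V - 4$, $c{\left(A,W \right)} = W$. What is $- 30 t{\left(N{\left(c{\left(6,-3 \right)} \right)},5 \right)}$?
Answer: $0$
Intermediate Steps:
$N{\left(V \right)} = -4 - V$
$t{\left(u,F \right)} = 1 + u$
$- 30 t{\left(N{\left(c{\left(6,-3 \right)} \right)},5 \right)} = - 30 \left(1 - 1\right) = \left(-30\right) 0 = 0$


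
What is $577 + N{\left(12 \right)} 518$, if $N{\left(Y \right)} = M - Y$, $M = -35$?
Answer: $-23769$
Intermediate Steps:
$N{\left(Y \right)} = -35 - Y$
$577 + N{\left(12 \right)} 518 = 577 + \left(-35 - 12\right) 518 = 577 - 24346 = -23769$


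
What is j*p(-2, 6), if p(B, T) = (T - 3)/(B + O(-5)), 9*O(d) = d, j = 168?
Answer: -4536/23 ≈ -197.22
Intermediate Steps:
O(d) = d/9
p(B, T) = (-3 + T)/(-5/9 + B) (p(B, T) = (T - 3)/(B + (1/9)*(-5)) = (-3 + T)/(B - 5/9) = (-3 + T)/(-5/9 + B))
j*p(-2, 6) = 168*(9*(-3 + 6)/(-5 + 9*(-2))) = 168*(9*3/(-5 - 18)) = 168*(9*3/(-23)) = 168*(9*(-1/23)*3) = 168*(-27/23) = -4536/23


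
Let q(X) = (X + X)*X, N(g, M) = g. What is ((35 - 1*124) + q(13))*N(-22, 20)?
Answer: -5478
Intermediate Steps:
q(X) = 2*X**2 (q(X) = (2*X)*X = 2*X**2)
((35 - 1*124) + q(13))*N(-22, 20) = ((35 - 1*124) + 2*13**2)*(-22) = ((35 - 124) + 2*169)*(-22) = (-89 + 338)*(-22) = 249*(-22) = -5478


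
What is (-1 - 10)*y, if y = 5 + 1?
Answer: -66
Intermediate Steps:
y = 6
(-1 - 10)*y = (-1 - 10)*6 = -11*6 = -66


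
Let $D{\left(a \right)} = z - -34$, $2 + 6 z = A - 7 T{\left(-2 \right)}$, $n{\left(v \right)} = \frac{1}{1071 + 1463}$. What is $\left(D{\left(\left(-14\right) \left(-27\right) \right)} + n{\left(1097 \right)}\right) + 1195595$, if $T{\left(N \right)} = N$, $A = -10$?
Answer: $\frac{9089174195}{7602} \approx 1.1956 \cdot 10^{6}$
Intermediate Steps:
$n{\left(v \right)} = \frac{1}{2534}$
$z = \frac{1}{3}$ ($z = - \frac{1}{3} + \frac{-10 - -14}{6} = - \frac{1}{3} + \frac{-10 + 14}{6} = - \frac{1}{3} + \frac{1}{6} \cdot 4 = - \frac{1}{3} + \frac{2}{3} = \frac{1}{3} \approx 0.33333$)
$D{\left(a \right)} = \frac{103}{3}$ ($D{\left(a \right)} = \frac{1}{3} - -34 = \frac{1}{3} + 34 = \frac{103}{3}$)
$\left(D{\left(\left(-14\right) \left(-27\right) \right)} + n{\left(1097 \right)}\right) + 1195595 = \left(\frac{103}{3} + \frac{1}{2534}\right) + 1195595 = \frac{261005}{7602} + 1195595 = \frac{9089174195}{7602}$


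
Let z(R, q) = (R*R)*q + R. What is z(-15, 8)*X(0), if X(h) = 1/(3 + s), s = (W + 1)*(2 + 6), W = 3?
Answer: 51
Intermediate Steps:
z(R, q) = R + q*R² (z(R, q) = R²*q + R = q*R² + R = R + q*R²)
s = 32 (s = (3 + 1)*(2 + 6) = 4*8 = 32)
X(h) = 1/35 (X(h) = 1/(3 + 32) = 1/35)
z(-15, 8)*X(0) = -15*(1 - 15*8)*(1/35) = -15*(1 - 120)*(1/35) = -15*(-119)*(1/35) = 1785*(1/35) = 51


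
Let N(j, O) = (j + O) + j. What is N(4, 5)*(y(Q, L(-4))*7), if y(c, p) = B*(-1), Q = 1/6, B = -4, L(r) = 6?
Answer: 364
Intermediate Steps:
N(j, O) = O + 2*j (N(j, O) = (O + j) + j = O + 2*j)
Q = ⅙ ≈ 0.16667
y(c, p) = 4 (y(c, p) = -4*(-1) = 4)
N(4, 5)*(y(Q, L(-4))*7) = (5 + 2*4)*(4*7) = (5 + 8)*28 = 13*28 = 364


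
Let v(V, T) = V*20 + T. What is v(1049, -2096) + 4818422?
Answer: 4837306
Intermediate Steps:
v(V, T) = T + 20*V (v(V, T) = 20*V + T = T + 20*V)
v(1049, -2096) + 4818422 = (-2096 + 20*1049) + 4818422 = (-2096 + 20980) + 4818422 = 18884 + 4818422 = 4837306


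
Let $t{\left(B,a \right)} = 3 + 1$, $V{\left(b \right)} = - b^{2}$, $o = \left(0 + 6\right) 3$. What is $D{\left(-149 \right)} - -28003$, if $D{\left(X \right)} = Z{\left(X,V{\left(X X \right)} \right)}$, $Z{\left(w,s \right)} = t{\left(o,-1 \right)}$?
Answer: $28007$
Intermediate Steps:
$o = 18$ ($o = 6 \cdot 3 = 18$)
$t{\left(B,a \right)} = 4$
$Z{\left(w,s \right)} = 4$
$D{\left(X \right)} = 4$
$D{\left(-149 \right)} - -28003 = 4 - -28003 = 4 + 28003 = 28007$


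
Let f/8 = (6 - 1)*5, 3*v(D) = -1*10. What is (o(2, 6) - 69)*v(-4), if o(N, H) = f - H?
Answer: -1250/3 ≈ -416.67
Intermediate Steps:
v(D) = -10/3 (v(D) = (-1*10)/3 = (⅓)*(-10) = -10/3)
f = 200 (f = 8*((6 - 1)*5) = 8*(5*5) = 8*25 = 200)
o(N, H) = 200 - H
(o(2, 6) - 69)*v(-4) = ((200 - 1*6) - 69)*(-10/3) = ((200 - 6) - 69)*(-10/3) = (194 - 69)*(-10/3) = 125*(-10/3) = -1250/3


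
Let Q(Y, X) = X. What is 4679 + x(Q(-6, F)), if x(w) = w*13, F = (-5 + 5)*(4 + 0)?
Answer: 4679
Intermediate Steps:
F = 0 (F = 0*4 = 0)
x(w) = 13*w
4679 + x(Q(-6, F)) = 4679 + 13*0 = 4679 + 0 = 4679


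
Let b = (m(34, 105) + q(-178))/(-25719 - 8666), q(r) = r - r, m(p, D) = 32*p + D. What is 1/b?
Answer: -34385/1193 ≈ -28.822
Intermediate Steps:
m(p, D) = D + 32*p
q(r) = 0
b = -1193/34385 (b = ((105 + 32*34) + 0)/(-25719 - 8666) = ((105 + 1088) + 0)/(-34385) = (1193 + 0)*(-1/34385) = 1193*(-1/34385) = -1193/34385 ≈ -0.034695)
1/b = 1/(-1193/34385) = -34385/1193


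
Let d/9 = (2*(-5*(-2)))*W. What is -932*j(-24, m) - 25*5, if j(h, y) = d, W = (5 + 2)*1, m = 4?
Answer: -1174445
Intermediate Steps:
W = 7 (W = 7*1 = 7)
d = 1260 (d = 9*((2*(-5*(-2)))*7) = 9*((2*10)*7) = 9*(20*7) = 9*140 = 1260)
j(h, y) = 1260
-932*j(-24, m) - 25*5 = -932*1260 - 25*5 = -1174320 - 125 = -1174445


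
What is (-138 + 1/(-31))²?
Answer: 18309841/961 ≈ 19053.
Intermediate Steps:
(-138 + 1/(-31))² = (-138 - 1/31)² = (-4279/31)² = 18309841/961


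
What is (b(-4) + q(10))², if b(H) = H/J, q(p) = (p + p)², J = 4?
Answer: 159201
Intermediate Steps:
q(p) = 4*p² (q(p) = (2*p)² = 4*p²)
b(H) = H/4
(b(-4) + q(10))² = ((¼)*(-4) + 4*10²)² = (-1 + 4*100)² = (-1 + 400)² = 399² = 159201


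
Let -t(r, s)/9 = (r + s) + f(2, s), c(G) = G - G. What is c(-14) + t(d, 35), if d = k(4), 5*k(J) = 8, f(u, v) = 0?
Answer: -1647/5 ≈ -329.40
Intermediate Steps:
k(J) = 8/5 (k(J) = (⅕)*8 = 8/5)
c(G) = 0
d = 8/5 ≈ 1.6000
t(r, s) = -9*r - 9*s (t(r, s) = -9*((r + s) + 0) = -9*(r + s) = -9*r - 9*s)
c(-14) + t(d, 35) = 0 + (-9*8/5 - 9*35) = 0 + (-72/5 - 315) = 0 - 1647/5 = -1647/5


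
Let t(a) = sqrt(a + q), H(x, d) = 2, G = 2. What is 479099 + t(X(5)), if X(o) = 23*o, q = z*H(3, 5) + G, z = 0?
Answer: 479099 + 3*sqrt(13) ≈ 4.7911e+5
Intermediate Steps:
q = 2 (q = 0*2 + 2 = 0 + 2 = 2)
t(a) = sqrt(2 + a) (t(a) = sqrt(a + 2) = sqrt(2 + a))
479099 + t(X(5)) = 479099 + sqrt(2 + 23*5) = 479099 + sqrt(2 + 115) = 479099 + sqrt(117) = 479099 + 3*sqrt(13)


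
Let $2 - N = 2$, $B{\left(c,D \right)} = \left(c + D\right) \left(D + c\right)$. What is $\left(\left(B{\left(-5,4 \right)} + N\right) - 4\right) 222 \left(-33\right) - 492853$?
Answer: $-470875$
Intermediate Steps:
$B{\left(c,D \right)} = \left(D + c\right)^{2}$ ($B{\left(c,D \right)} = \left(D + c\right) \left(D + c\right) = \left(D + c\right)^{2}$)
$N = 0$ ($N = 2 - 2 = 0$)
$\left(\left(B{\left(-5,4 \right)} + N\right) - 4\right) 222 \left(-33\right) - 492853 = \left(\left(\left(4 - 5\right)^{2} + 0\right) - 4\right) 222 \left(-33\right) - 492853 = \left(\left(\left(-1\right)^{2} + 0\right) - 4\right) \left(-7326\right) - 492853 = \left(\left(1 + 0\right) - 4\right) \left(-7326\right) - 492853 = \left(1 - 4\right) \left(-7326\right) - 492853 = \left(-3\right) \left(-7326\right) - 492853 = 21978 - 492853 = -470875$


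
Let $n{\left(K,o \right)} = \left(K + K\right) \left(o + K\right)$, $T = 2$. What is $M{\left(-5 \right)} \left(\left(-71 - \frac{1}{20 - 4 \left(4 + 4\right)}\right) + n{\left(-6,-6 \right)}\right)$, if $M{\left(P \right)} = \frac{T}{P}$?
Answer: $- \frac{877}{30} \approx -29.233$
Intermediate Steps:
$n{\left(K,o \right)} = 2 K \left(K + o\right)$
$M{\left(P \right)} = \frac{2}{P}$
$M{\left(-5 \right)} \left(\left(-71 - \frac{1}{20 - 4 \left(4 + 4\right)}\right) + n{\left(-6,-6 \right)}\right) = \frac{2}{-5} \left(\left(-71 - \frac{1}{20 - 4 \left(4 + 4\right)}\right) + 2 \left(-6\right) \left(-6 - 6\right)\right) = 2 \left(- \frac{1}{5}\right) \left(\left(-71 - \frac{1}{20 - 32}\right) + 2 \left(-6\right) \left(-12\right)\right) = - \frac{2 \left(\left(-71 - \frac{1}{20 - 32}\right) + 144\right)}{5} = - \frac{2 \left(\left(-71 - \frac{1}{-12}\right) + 144\right)}{5} = - \frac{2 \left(\left(-71 - - \frac{1}{12}\right) + 144\right)}{5} = - \frac{2 \left(\left(-71 + \frac{1}{12}\right) + 144\right)}{5} = - \frac{2 \left(- \frac{851}{12} + 144\right)}{5} = \left(- \frac{2}{5}\right) \frac{877}{12} = - \frac{877}{30}$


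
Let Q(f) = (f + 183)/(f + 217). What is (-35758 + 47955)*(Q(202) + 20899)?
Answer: 106809934002/419 ≈ 2.5492e+8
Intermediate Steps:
Q(f) = (183 + f)/(217 + f)
(-35758 + 47955)*(Q(202) + 20899) = (-35758 + 47955)*((183 + 202)/(217 + 202) + 20899) = 12197*(385/419 + 20899) = 12197*(8757066/419) = 106809934002/419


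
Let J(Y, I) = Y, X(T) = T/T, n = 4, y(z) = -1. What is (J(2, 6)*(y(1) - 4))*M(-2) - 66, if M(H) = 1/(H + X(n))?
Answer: -56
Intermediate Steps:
X(T) = 1
M(H) = 1/(1 + H) (M(H) = 1/(H + 1) = 1/(1 + H))
(J(2, 6)*(y(1) - 4))*M(-2) - 66 = (2*(-1 - 4))/(1 - 2) - 66 = (2*(-5))/(-1) - 66 = -10*(-1) - 66 = 10 - 66 = -56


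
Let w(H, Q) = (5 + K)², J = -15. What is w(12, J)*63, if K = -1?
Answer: 1008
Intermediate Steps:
w(H, Q) = 16 (w(H, Q) = (5 - 1)² = 4² = 16)
w(12, J)*63 = 16*63 = 1008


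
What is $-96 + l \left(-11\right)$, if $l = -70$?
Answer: $674$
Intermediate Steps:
$-96 + l \left(-11\right) = -96 - -770 = -96 + 770 = 674$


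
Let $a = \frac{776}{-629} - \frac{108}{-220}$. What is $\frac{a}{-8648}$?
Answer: $\frac{25697}{299177560} \approx 8.5892 \cdot 10^{-5}$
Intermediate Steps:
$a = - \frac{25697}{34595}$ ($a = 776 \left(- \frac{1}{629}\right) - - \frac{27}{55} = - \frac{776}{629} + \frac{27}{55} = - \frac{25697}{34595} \approx -0.74279$)
$\frac{a}{-8648} = - \frac{25697}{34595 \left(-8648\right)} = \left(- \frac{25697}{34595}\right) \left(- \frac{1}{8648}\right) = \frac{25697}{299177560}$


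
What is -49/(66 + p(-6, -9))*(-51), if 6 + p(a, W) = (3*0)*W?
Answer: 833/20 ≈ 41.650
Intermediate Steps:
p(a, W) = -6 (p(a, W) = -6 + (3*0)*W = -6 + 0*W = -6 + 0 = -6)
-49/(66 + p(-6, -9))*(-51) = -49/(66 - 6)*(-51) = -49/60*(-51) = 833/20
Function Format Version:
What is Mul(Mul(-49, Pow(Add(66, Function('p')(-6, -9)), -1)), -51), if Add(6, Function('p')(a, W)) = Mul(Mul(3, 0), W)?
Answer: Rational(833, 20) ≈ 41.650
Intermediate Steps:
Function('p')(a, W) = -6 (Function('p')(a, W) = Add(-6, Mul(Mul(3, 0), W)) = Add(-6, Mul(0, W)) = Add(-6, 0) = -6)
Mul(Mul(-49, Pow(Add(66, Function('p')(-6, -9)), -1)), -51) = Mul(Mul(-49, Pow(Add(66, -6), -1)), -51) = Mul(Mul(-49, Pow(60, -1)), -51) = Mul(Mul(-49, Rational(1, 60)), -51) = Mul(Rational(-49, 60), -51) = Rational(833, 20)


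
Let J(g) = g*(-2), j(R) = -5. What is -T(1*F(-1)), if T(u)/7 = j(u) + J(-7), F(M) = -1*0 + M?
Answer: -63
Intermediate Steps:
F(M) = M (F(M) = 0 + M = M)
J(g) = -2*g
T(u) = 63 (T(u) = 7*(-5 - 2*(-7)) = 7*(-5 + 14) = 7*9 = 63)
-T(1*F(-1)) = -1*63 = -63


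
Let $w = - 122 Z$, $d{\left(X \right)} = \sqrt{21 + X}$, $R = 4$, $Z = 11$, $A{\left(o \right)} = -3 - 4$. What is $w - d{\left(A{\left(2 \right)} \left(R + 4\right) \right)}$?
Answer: $-1342 - i \sqrt{35} \approx -1342.0 - 5.9161 i$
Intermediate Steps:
$A{\left(o \right)} = -7$ ($A{\left(o \right)} = -3 - 4 = -7$)
$w = -1342$ ($w = \left(-122\right) 11 = -1342$)
$w - d{\left(A{\left(2 \right)} \left(R + 4\right) \right)} = -1342 - \sqrt{21 - 7 \left(4 + 4\right)} = -1342 - \sqrt{21 - 56} = -1342 - \sqrt{-35} = -1342 - i \sqrt{35}$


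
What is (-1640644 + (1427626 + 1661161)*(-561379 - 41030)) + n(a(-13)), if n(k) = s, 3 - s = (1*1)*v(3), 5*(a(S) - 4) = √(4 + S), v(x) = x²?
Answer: -1860714728533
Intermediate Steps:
a(S) = 4 + √(4 + S)/5
s = -6 (s = 3 - 1*1*3² = 3 - 9 = -6)
n(k) = -6
(-1640644 + (1427626 + 1661161)*(-561379 - 41030)) + n(a(-13)) = (-1640644 + (1427626 + 1661161)*(-561379 - 41030)) - 6 = (-1640644 + 3088787*(-602409)) - 6 = (-1640644 - 1860713087883) - 6 = -1860714728527 - 6 = -1860714728533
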